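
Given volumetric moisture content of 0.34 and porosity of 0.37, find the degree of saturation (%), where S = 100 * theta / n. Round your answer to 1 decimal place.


Step 1: S = 100 * theta_v / n
Step 2: S = 100 * 0.34 / 0.37
Step 3: S = 91.9%

91.9


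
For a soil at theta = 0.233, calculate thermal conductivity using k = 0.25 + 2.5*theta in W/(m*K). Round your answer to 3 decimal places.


Step 1: k = 0.25 + 2.5 * theta
Step 2: k = 0.25 + 2.5 * 0.233
Step 3: k = 0.25 + 0.583
Step 4: k = 0.833 W/(m*K)

0.833


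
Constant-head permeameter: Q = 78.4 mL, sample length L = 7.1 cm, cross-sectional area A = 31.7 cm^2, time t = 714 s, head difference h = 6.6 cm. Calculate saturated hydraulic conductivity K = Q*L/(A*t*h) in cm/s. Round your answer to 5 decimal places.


Step 1: K = Q * L / (A * t * h)
Step 2: Numerator = 78.4 * 7.1 = 556.64
Step 3: Denominator = 31.7 * 714 * 6.6 = 149383.08
Step 4: K = 556.64 / 149383.08 = 0.00373 cm/s

0.00373


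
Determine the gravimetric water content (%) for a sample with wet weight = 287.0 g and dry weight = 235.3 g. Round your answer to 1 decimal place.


Step 1: Water mass = wet - dry = 287.0 - 235.3 = 51.7 g
Step 2: w = 100 * water mass / dry mass
Step 3: w = 100 * 51.7 / 235.3 = 22.0%

22.0


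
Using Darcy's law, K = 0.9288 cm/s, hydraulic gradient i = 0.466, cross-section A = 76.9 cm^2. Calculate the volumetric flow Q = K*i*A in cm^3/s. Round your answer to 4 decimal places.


Step 1: Apply Darcy's law: Q = K * i * A
Step 2: Q = 0.9288 * 0.466 * 76.9
Step 3: Q = 33.2839 cm^3/s

33.2839


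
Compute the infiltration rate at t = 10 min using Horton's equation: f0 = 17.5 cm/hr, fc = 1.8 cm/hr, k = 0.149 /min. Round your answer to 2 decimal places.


Step 1: f = fc + (f0 - fc) * exp(-k * t)
Step 2: exp(-0.149 * 10) = 0.225373
Step 3: f = 1.8 + (17.5 - 1.8) * 0.225373
Step 4: f = 1.8 + 15.7 * 0.225373
Step 5: f = 5.34 cm/hr

5.34


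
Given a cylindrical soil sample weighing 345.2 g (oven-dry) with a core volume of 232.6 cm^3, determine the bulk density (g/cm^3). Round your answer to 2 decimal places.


Step 1: Identify the formula: BD = dry mass / volume
Step 2: Substitute values: BD = 345.2 / 232.6
Step 3: BD = 1.48 g/cm^3

1.48


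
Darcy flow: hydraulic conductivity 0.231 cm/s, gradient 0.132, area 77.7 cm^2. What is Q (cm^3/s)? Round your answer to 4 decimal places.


Step 1: Apply Darcy's law: Q = K * i * A
Step 2: Q = 0.231 * 0.132 * 77.7
Step 3: Q = 2.3692 cm^3/s

2.3692


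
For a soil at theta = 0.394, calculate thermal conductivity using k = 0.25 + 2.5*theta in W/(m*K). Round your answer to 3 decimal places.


Step 1: k = 0.25 + 2.5 * theta
Step 2: k = 0.25 + 2.5 * 0.394
Step 3: k = 0.25 + 0.985
Step 4: k = 1.235 W/(m*K)

1.235


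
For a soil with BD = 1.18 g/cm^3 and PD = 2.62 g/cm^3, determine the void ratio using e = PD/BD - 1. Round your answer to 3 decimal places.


Step 1: e = PD / BD - 1
Step 2: e = 2.62 / 1.18 - 1
Step 3: e = 2.22034 - 1
Step 4: e = 1.22

1.22


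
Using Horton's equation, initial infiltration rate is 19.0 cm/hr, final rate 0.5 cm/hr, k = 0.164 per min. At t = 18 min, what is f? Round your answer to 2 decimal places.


Step 1: f = fc + (f0 - fc) * exp(-k * t)
Step 2: exp(-0.164 * 18) = 0.052235
Step 3: f = 0.5 + (19.0 - 0.5) * 0.052235
Step 4: f = 0.5 + 18.5 * 0.052235
Step 5: f = 1.47 cm/hr

1.47


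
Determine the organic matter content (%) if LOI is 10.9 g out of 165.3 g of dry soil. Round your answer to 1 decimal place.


Step 1: OM% = 100 * LOI / sample mass
Step 2: OM = 100 * 10.9 / 165.3
Step 3: OM = 6.6%

6.6


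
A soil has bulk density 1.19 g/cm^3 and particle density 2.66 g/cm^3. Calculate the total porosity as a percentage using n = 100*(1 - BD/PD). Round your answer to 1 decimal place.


Step 1: Formula: n = 100 * (1 - BD / PD)
Step 2: n = 100 * (1 - 1.19 / 2.66)
Step 3: n = 100 * (1 - 0.44737)
Step 4: n = 55.3%

55.3


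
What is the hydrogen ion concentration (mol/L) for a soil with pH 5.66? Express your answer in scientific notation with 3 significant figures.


Step 1: [H+] = 10^(-pH)
Step 2: [H+] = 10^(-5.66)
Step 3: [H+] = 2.19e-06 mol/L

2.19e-06


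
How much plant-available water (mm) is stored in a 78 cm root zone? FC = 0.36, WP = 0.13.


Step 1: Available water = (FC - WP) * depth * 10
Step 2: AW = (0.36 - 0.13) * 78 * 10
Step 3: AW = 0.23 * 78 * 10
Step 4: AW = 179.4 mm

179.4


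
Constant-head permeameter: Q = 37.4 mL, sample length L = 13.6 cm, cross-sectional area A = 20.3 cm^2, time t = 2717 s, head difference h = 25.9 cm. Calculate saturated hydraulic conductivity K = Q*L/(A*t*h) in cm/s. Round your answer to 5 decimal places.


Step 1: K = Q * L / (A * t * h)
Step 2: Numerator = 37.4 * 13.6 = 508.64
Step 3: Denominator = 20.3 * 2717 * 25.9 = 1428517.09
Step 4: K = 508.64 / 1428517.09 = 0.00036 cm/s

0.00036


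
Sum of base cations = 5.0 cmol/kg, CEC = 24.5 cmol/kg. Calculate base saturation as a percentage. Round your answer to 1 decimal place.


Step 1: BS = 100 * (sum of bases) / CEC
Step 2: BS = 100 * 5.0 / 24.5
Step 3: BS = 20.4%

20.4


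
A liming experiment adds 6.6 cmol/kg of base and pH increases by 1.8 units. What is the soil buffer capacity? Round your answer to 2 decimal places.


Step 1: BC = change in base / change in pH
Step 2: BC = 6.6 / 1.8
Step 3: BC = 3.67 cmol/(kg*pH unit)

3.67


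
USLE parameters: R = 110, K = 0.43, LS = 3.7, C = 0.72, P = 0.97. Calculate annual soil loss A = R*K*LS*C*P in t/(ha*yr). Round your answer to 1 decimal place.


Step 1: A = R * K * LS * C * P
Step 2: R * K = 110 * 0.43 = 47.3
Step 3: (R*K) * LS = 47.3 * 3.7 = 175.01
Step 4: * C * P = 175.01 * 0.72 * 0.97 = 122.2
Step 5: A = 122.2 t/(ha*yr)

122.2


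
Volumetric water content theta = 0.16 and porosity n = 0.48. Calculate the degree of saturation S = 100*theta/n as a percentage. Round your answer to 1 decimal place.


Step 1: S = 100 * theta_v / n
Step 2: S = 100 * 0.16 / 0.48
Step 3: S = 33.3%

33.3


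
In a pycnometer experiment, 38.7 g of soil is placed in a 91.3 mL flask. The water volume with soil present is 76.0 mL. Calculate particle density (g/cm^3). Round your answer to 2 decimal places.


Step 1: Volume of solids = flask volume - water volume with soil
Step 2: V_solids = 91.3 - 76.0 = 15.3 mL
Step 3: Particle density = mass / V_solids = 38.7 / 15.3 = 2.53 g/cm^3

2.53


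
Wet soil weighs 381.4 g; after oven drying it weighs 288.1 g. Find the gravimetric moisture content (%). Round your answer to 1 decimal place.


Step 1: Water mass = wet - dry = 381.4 - 288.1 = 93.3 g
Step 2: w = 100 * water mass / dry mass
Step 3: w = 100 * 93.3 / 288.1 = 32.4%

32.4


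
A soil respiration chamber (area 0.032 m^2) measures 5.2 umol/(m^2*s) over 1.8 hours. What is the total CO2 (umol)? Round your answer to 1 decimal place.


Step 1: Convert time to seconds: 1.8 hr * 3600 = 6480.0 s
Step 2: Total = flux * area * time_s
Step 3: Total = 5.2 * 0.032 * 6480.0
Step 4: Total = 1078.3 umol

1078.3


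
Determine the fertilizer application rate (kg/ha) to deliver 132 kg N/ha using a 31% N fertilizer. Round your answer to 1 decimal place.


Step 1: Fertilizer rate = target N / (N content / 100)
Step 2: Rate = 132 / (31 / 100)
Step 3: Rate = 132 / 0.31
Step 4: Rate = 425.8 kg/ha

425.8


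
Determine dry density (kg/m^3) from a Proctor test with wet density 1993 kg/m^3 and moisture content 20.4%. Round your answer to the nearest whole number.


Step 1: Dry density = wet density / (1 + w/100)
Step 2: Dry density = 1993 / (1 + 20.4/100)
Step 3: Dry density = 1993 / 1.204
Step 4: Dry density = 1655 kg/m^3

1655


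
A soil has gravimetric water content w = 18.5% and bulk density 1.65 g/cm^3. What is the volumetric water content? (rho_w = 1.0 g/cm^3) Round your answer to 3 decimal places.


Step 1: theta = (w / 100) * BD / rho_w
Step 2: theta = (18.5 / 100) * 1.65 / 1.0
Step 3: theta = 0.185 * 1.65
Step 4: theta = 0.305

0.305


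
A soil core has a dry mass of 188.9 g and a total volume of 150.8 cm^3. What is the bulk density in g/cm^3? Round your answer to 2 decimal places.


Step 1: Identify the formula: BD = dry mass / volume
Step 2: Substitute values: BD = 188.9 / 150.8
Step 3: BD = 1.25 g/cm^3

1.25


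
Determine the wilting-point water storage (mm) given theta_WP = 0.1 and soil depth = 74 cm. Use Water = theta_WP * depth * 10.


Step 1: Water (mm) = theta_WP * depth * 10
Step 2: Water = 0.1 * 74 * 10
Step 3: Water = 74.0 mm

74.0


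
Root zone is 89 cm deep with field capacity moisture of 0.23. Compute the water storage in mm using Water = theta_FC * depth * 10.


Step 1: Water (mm) = theta_FC * depth (cm) * 10
Step 2: Water = 0.23 * 89 * 10
Step 3: Water = 204.7 mm

204.7


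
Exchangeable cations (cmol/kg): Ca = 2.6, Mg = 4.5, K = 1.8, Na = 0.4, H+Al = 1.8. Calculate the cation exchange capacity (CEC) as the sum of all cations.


Step 1: CEC = Ca + Mg + K + Na + (H+Al)
Step 2: CEC = 2.6 + 4.5 + 1.8 + 0.4 + 1.8
Step 3: CEC = 11.1 cmol/kg

11.1


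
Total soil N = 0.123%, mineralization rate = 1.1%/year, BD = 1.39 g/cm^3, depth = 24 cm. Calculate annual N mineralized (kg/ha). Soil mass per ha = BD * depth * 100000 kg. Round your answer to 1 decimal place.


Step 1: Soil mass per ha = BD * depth * 100000 = 1.39 * 24 * 100000 = 3336000 kg
Step 2: Total N pool = soil mass * N%/100 = 3336000 * 0.123/100 = 4103.28 kg/ha
Step 3: N mineralized = N pool * rate%/100 = 4103.28 * 1.1/100 = 45.1 kg/ha/yr

45.1


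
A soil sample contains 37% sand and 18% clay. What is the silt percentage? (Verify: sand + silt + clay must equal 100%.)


Step 1: sand + silt + clay = 100%
Step 2: silt = 100 - sand - clay
Step 3: silt = 100 - 37 - 18
Step 4: silt = 45%

45


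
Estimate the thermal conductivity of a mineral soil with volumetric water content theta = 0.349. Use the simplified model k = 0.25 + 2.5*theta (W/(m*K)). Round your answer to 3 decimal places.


Step 1: k = 0.25 + 2.5 * theta
Step 2: k = 0.25 + 2.5 * 0.349
Step 3: k = 0.25 + 0.873
Step 4: k = 1.123 W/(m*K)

1.123


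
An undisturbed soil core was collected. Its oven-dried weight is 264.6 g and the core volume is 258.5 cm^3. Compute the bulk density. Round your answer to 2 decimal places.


Step 1: Identify the formula: BD = dry mass / volume
Step 2: Substitute values: BD = 264.6 / 258.5
Step 3: BD = 1.02 g/cm^3

1.02


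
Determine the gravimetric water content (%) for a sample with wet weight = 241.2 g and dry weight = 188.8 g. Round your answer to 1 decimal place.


Step 1: Water mass = wet - dry = 241.2 - 188.8 = 52.4 g
Step 2: w = 100 * water mass / dry mass
Step 3: w = 100 * 52.4 / 188.8 = 27.8%

27.8


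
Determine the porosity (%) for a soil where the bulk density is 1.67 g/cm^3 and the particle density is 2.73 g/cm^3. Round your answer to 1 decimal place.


Step 1: Formula: n = 100 * (1 - BD / PD)
Step 2: n = 100 * (1 - 1.67 / 2.73)
Step 3: n = 100 * (1 - 0.61172)
Step 4: n = 38.8%

38.8


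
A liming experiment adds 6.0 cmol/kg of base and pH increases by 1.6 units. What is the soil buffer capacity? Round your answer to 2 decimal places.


Step 1: BC = change in base / change in pH
Step 2: BC = 6.0 / 1.6
Step 3: BC = 3.75 cmol/(kg*pH unit)

3.75


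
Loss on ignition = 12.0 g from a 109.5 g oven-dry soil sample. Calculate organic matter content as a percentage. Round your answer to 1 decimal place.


Step 1: OM% = 100 * LOI / sample mass
Step 2: OM = 100 * 12.0 / 109.5
Step 3: OM = 11.0%

11.0


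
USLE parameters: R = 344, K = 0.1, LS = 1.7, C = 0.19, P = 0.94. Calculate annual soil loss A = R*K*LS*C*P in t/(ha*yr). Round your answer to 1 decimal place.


Step 1: A = R * K * LS * C * P
Step 2: R * K = 344 * 0.1 = 34.4
Step 3: (R*K) * LS = 34.4 * 1.7 = 58.48
Step 4: * C * P = 58.48 * 0.19 * 0.94 = 10.4
Step 5: A = 10.4 t/(ha*yr)

10.4


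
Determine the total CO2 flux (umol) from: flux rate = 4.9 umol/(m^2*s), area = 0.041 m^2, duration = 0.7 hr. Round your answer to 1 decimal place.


Step 1: Convert time to seconds: 0.7 hr * 3600 = 2520.0 s
Step 2: Total = flux * area * time_s
Step 3: Total = 4.9 * 0.041 * 2520.0
Step 4: Total = 506.3 umol

506.3


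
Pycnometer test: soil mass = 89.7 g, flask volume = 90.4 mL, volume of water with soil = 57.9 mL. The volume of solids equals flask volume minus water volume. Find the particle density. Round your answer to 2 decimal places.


Step 1: Volume of solids = flask volume - water volume with soil
Step 2: V_solids = 90.4 - 57.9 = 32.5 mL
Step 3: Particle density = mass / V_solids = 89.7 / 32.5 = 2.76 g/cm^3

2.76


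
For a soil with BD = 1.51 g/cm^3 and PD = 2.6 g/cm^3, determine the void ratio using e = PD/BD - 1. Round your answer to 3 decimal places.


Step 1: e = PD / BD - 1
Step 2: e = 2.6 / 1.51 - 1
Step 3: e = 1.72185 - 1
Step 4: e = 0.722

0.722


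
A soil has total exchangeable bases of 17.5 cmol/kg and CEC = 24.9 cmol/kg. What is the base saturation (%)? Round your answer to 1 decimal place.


Step 1: BS = 100 * (sum of bases) / CEC
Step 2: BS = 100 * 17.5 / 24.9
Step 3: BS = 70.3%

70.3


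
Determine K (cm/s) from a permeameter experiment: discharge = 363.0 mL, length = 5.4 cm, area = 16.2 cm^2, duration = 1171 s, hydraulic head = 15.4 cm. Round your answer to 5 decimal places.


Step 1: K = Q * L / (A * t * h)
Step 2: Numerator = 363.0 * 5.4 = 1960.2
Step 3: Denominator = 16.2 * 1171 * 15.4 = 292141.08
Step 4: K = 1960.2 / 292141.08 = 0.00671 cm/s

0.00671


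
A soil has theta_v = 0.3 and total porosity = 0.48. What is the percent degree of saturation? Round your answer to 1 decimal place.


Step 1: S = 100 * theta_v / n
Step 2: S = 100 * 0.3 / 0.48
Step 3: S = 62.5%

62.5


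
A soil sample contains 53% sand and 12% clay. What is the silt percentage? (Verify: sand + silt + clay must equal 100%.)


Step 1: sand + silt + clay = 100%
Step 2: silt = 100 - sand - clay
Step 3: silt = 100 - 53 - 12
Step 4: silt = 35%

35


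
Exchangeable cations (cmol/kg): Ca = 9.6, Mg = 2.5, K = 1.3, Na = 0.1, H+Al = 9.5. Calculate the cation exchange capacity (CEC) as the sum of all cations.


Step 1: CEC = Ca + Mg + K + Na + (H+Al)
Step 2: CEC = 9.6 + 2.5 + 1.3 + 0.1 + 9.5
Step 3: CEC = 23.0 cmol/kg

23.0


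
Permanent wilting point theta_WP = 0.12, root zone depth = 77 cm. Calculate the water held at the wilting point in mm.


Step 1: Water (mm) = theta_WP * depth * 10
Step 2: Water = 0.12 * 77 * 10
Step 3: Water = 92.4 mm

92.4


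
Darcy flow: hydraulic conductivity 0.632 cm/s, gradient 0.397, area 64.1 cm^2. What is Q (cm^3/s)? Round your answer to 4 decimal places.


Step 1: Apply Darcy's law: Q = K * i * A
Step 2: Q = 0.632 * 0.397 * 64.1
Step 3: Q = 16.0829 cm^3/s

16.0829


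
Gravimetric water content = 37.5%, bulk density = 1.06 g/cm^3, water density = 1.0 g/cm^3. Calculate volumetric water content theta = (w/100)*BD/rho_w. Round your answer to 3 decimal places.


Step 1: theta = (w / 100) * BD / rho_w
Step 2: theta = (37.5 / 100) * 1.06 / 1.0
Step 3: theta = 0.375 * 1.06
Step 4: theta = 0.398

0.398


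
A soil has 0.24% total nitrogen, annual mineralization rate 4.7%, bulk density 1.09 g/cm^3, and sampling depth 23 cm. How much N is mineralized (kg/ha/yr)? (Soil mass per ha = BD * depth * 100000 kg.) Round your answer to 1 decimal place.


Step 1: Soil mass per ha = BD * depth * 100000 = 1.09 * 23 * 100000 = 2507000 kg
Step 2: Total N pool = soil mass * N%/100 = 2507000 * 0.24/100 = 6016.8 kg/ha
Step 3: N mineralized = N pool * rate%/100 = 6016.8 * 4.7/100 = 282.8 kg/ha/yr

282.8


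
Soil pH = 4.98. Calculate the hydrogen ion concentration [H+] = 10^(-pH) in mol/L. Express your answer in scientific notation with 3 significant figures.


Step 1: [H+] = 10^(-pH)
Step 2: [H+] = 10^(-4.98)
Step 3: [H+] = 1.05e-05 mol/L

1.05e-05


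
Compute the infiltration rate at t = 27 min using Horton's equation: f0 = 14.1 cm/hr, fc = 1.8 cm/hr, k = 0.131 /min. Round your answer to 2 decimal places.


Step 1: f = fc + (f0 - fc) * exp(-k * t)
Step 2: exp(-0.131 * 27) = 0.0291
Step 3: f = 1.8 + (14.1 - 1.8) * 0.0291
Step 4: f = 1.8 + 12.3 * 0.0291
Step 5: f = 2.16 cm/hr

2.16


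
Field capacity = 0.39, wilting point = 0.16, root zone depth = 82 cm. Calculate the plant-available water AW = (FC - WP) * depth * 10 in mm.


Step 1: Available water = (FC - WP) * depth * 10
Step 2: AW = (0.39 - 0.16) * 82 * 10
Step 3: AW = 0.23 * 82 * 10
Step 4: AW = 188.6 mm

188.6


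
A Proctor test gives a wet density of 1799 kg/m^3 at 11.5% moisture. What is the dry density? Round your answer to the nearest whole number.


Step 1: Dry density = wet density / (1 + w/100)
Step 2: Dry density = 1799 / (1 + 11.5/100)
Step 3: Dry density = 1799 / 1.115
Step 4: Dry density = 1613 kg/m^3

1613


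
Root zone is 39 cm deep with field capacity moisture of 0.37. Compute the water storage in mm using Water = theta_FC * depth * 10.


Step 1: Water (mm) = theta_FC * depth (cm) * 10
Step 2: Water = 0.37 * 39 * 10
Step 3: Water = 144.3 mm

144.3


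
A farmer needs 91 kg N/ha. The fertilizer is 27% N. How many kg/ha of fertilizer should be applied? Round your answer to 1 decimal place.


Step 1: Fertilizer rate = target N / (N content / 100)
Step 2: Rate = 91 / (27 / 100)
Step 3: Rate = 91 / 0.27
Step 4: Rate = 337.0 kg/ha

337.0


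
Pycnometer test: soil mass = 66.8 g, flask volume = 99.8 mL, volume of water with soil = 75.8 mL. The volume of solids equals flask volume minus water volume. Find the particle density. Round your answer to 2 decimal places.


Step 1: Volume of solids = flask volume - water volume with soil
Step 2: V_solids = 99.8 - 75.8 = 24.0 mL
Step 3: Particle density = mass / V_solids = 66.8 / 24.0 = 2.78 g/cm^3

2.78


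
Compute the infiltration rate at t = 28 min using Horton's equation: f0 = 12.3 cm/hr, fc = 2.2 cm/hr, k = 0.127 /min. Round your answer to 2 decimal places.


Step 1: f = fc + (f0 - fc) * exp(-k * t)
Step 2: exp(-0.127 * 28) = 0.028553
Step 3: f = 2.2 + (12.3 - 2.2) * 0.028553
Step 4: f = 2.2 + 10.1 * 0.028553
Step 5: f = 2.49 cm/hr

2.49


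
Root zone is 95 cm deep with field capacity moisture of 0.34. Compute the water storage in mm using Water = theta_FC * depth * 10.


Step 1: Water (mm) = theta_FC * depth (cm) * 10
Step 2: Water = 0.34 * 95 * 10
Step 3: Water = 323.0 mm

323.0


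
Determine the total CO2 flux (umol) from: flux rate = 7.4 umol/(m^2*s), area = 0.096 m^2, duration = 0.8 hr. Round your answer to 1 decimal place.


Step 1: Convert time to seconds: 0.8 hr * 3600 = 2880.0 s
Step 2: Total = flux * area * time_s
Step 3: Total = 7.4 * 0.096 * 2880.0
Step 4: Total = 2046.0 umol

2046.0


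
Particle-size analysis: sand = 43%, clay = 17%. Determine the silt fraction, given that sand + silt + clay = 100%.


Step 1: sand + silt + clay = 100%
Step 2: silt = 100 - sand - clay
Step 3: silt = 100 - 43 - 17
Step 4: silt = 40%

40


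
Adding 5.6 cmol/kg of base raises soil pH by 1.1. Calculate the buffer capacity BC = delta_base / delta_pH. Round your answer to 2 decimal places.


Step 1: BC = change in base / change in pH
Step 2: BC = 5.6 / 1.1
Step 3: BC = 5.09 cmol/(kg*pH unit)

5.09


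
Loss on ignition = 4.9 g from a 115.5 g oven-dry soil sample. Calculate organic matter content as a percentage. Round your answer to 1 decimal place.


Step 1: OM% = 100 * LOI / sample mass
Step 2: OM = 100 * 4.9 / 115.5
Step 3: OM = 4.2%

4.2


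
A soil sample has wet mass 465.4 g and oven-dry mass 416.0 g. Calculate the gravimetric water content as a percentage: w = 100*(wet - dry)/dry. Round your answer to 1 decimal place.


Step 1: Water mass = wet - dry = 465.4 - 416.0 = 49.4 g
Step 2: w = 100 * water mass / dry mass
Step 3: w = 100 * 49.4 / 416.0 = 11.9%

11.9


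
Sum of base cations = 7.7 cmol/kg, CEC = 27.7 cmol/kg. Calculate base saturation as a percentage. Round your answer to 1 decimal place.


Step 1: BS = 100 * (sum of bases) / CEC
Step 2: BS = 100 * 7.7 / 27.7
Step 3: BS = 27.8%

27.8


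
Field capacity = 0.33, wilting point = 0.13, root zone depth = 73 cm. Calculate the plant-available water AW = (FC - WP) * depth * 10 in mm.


Step 1: Available water = (FC - WP) * depth * 10
Step 2: AW = (0.33 - 0.13) * 73 * 10
Step 3: AW = 0.2 * 73 * 10
Step 4: AW = 146.0 mm

146.0


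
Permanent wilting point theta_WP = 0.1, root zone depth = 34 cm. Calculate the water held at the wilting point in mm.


Step 1: Water (mm) = theta_WP * depth * 10
Step 2: Water = 0.1 * 34 * 10
Step 3: Water = 34.0 mm

34.0


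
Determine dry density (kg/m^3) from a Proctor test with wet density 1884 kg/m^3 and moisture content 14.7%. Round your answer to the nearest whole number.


Step 1: Dry density = wet density / (1 + w/100)
Step 2: Dry density = 1884 / (1 + 14.7/100)
Step 3: Dry density = 1884 / 1.147
Step 4: Dry density = 1643 kg/m^3

1643


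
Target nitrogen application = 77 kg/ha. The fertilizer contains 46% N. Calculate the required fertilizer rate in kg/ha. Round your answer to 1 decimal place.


Step 1: Fertilizer rate = target N / (N content / 100)
Step 2: Rate = 77 / (46 / 100)
Step 3: Rate = 77 / 0.46
Step 4: Rate = 167.4 kg/ha

167.4


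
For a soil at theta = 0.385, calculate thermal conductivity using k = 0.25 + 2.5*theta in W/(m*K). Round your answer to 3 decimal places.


Step 1: k = 0.25 + 2.5 * theta
Step 2: k = 0.25 + 2.5 * 0.385
Step 3: k = 0.25 + 0.963
Step 4: k = 1.213 W/(m*K)

1.213


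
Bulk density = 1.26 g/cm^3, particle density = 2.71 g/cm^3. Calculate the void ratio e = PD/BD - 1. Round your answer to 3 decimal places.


Step 1: e = PD / BD - 1
Step 2: e = 2.71 / 1.26 - 1
Step 3: e = 2.15079 - 1
Step 4: e = 1.151

1.151


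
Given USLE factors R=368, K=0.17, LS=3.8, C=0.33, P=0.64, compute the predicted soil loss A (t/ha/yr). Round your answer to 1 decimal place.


Step 1: A = R * K * LS * C * P
Step 2: R * K = 368 * 0.17 = 62.56
Step 3: (R*K) * LS = 62.56 * 3.8 = 237.728
Step 4: * C * P = 237.728 * 0.33 * 0.64 = 50.2
Step 5: A = 50.2 t/(ha*yr)

50.2


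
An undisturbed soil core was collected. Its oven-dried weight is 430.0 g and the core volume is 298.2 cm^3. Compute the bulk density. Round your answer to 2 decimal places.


Step 1: Identify the formula: BD = dry mass / volume
Step 2: Substitute values: BD = 430.0 / 298.2
Step 3: BD = 1.44 g/cm^3

1.44


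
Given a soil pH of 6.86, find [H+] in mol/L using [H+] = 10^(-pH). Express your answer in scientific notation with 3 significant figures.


Step 1: [H+] = 10^(-pH)
Step 2: [H+] = 10^(-6.86)
Step 3: [H+] = 1.38e-07 mol/L

1.38e-07


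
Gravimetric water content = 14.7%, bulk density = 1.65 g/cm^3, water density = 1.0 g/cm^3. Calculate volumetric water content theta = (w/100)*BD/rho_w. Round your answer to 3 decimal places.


Step 1: theta = (w / 100) * BD / rho_w
Step 2: theta = (14.7 / 100) * 1.65 / 1.0
Step 3: theta = 0.147 * 1.65
Step 4: theta = 0.243

0.243


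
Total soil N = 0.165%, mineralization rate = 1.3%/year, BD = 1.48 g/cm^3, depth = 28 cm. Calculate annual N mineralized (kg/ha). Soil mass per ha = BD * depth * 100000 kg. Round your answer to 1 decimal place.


Step 1: Soil mass per ha = BD * depth * 100000 = 1.48 * 28 * 100000 = 4144000 kg
Step 2: Total N pool = soil mass * N%/100 = 4144000 * 0.165/100 = 6837.6 kg/ha
Step 3: N mineralized = N pool * rate%/100 = 6837.6 * 1.3/100 = 88.9 kg/ha/yr

88.9


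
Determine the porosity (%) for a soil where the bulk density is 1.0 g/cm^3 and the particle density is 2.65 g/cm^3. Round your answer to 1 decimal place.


Step 1: Formula: n = 100 * (1 - BD / PD)
Step 2: n = 100 * (1 - 1.0 / 2.65)
Step 3: n = 100 * (1 - 0.37736)
Step 4: n = 62.3%

62.3


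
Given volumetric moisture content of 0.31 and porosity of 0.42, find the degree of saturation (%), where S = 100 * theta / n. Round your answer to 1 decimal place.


Step 1: S = 100 * theta_v / n
Step 2: S = 100 * 0.31 / 0.42
Step 3: S = 73.8%

73.8


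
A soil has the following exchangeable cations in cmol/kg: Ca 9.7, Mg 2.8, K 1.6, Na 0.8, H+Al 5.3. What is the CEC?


Step 1: CEC = Ca + Mg + K + Na + (H+Al)
Step 2: CEC = 9.7 + 2.8 + 1.6 + 0.8 + 5.3
Step 3: CEC = 20.2 cmol/kg

20.2


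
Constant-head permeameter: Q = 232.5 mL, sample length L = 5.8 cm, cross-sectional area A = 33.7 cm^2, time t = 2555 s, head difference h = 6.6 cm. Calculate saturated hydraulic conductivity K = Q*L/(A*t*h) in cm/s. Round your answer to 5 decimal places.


Step 1: K = Q * L / (A * t * h)
Step 2: Numerator = 232.5 * 5.8 = 1348.5
Step 3: Denominator = 33.7 * 2555 * 6.6 = 568283.1
Step 4: K = 1348.5 / 568283.1 = 0.00237 cm/s

0.00237


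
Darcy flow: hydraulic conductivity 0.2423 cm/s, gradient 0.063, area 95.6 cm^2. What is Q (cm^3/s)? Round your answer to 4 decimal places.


Step 1: Apply Darcy's law: Q = K * i * A
Step 2: Q = 0.2423 * 0.063 * 95.6
Step 3: Q = 1.4593 cm^3/s

1.4593


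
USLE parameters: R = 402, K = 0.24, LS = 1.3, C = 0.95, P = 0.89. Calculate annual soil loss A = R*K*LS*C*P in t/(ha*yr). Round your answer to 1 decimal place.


Step 1: A = R * K * LS * C * P
Step 2: R * K = 402 * 0.24 = 96.48
Step 3: (R*K) * LS = 96.48 * 1.3 = 125.424
Step 4: * C * P = 125.424 * 0.95 * 0.89 = 106.0
Step 5: A = 106.0 t/(ha*yr)

106.0


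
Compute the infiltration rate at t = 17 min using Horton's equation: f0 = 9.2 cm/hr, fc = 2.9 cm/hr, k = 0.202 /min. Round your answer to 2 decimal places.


Step 1: f = fc + (f0 - fc) * exp(-k * t)
Step 2: exp(-0.202 * 17) = 0.032258
Step 3: f = 2.9 + (9.2 - 2.9) * 0.032258
Step 4: f = 2.9 + 6.3 * 0.032258
Step 5: f = 3.1 cm/hr

3.1


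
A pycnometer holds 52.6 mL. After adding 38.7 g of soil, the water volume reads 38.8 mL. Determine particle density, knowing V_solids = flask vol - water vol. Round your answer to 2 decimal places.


Step 1: Volume of solids = flask volume - water volume with soil
Step 2: V_solids = 52.6 - 38.8 = 13.8 mL
Step 3: Particle density = mass / V_solids = 38.7 / 13.8 = 2.8 g/cm^3

2.8


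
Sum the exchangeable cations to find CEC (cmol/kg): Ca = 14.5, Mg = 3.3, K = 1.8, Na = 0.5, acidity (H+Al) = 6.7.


Step 1: CEC = Ca + Mg + K + Na + (H+Al)
Step 2: CEC = 14.5 + 3.3 + 1.8 + 0.5 + 6.7
Step 3: CEC = 26.8 cmol/kg

26.8


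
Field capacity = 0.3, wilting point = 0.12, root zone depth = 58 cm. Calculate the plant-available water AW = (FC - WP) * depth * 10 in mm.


Step 1: Available water = (FC - WP) * depth * 10
Step 2: AW = (0.3 - 0.12) * 58 * 10
Step 3: AW = 0.18 * 58 * 10
Step 4: AW = 104.4 mm

104.4


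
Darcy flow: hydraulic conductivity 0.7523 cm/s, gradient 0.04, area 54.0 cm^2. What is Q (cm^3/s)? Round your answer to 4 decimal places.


Step 1: Apply Darcy's law: Q = K * i * A
Step 2: Q = 0.7523 * 0.04 * 54.0
Step 3: Q = 1.625 cm^3/s

1.625


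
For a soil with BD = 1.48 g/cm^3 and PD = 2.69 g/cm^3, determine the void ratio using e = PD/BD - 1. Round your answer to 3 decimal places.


Step 1: e = PD / BD - 1
Step 2: e = 2.69 / 1.48 - 1
Step 3: e = 1.81757 - 1
Step 4: e = 0.818

0.818


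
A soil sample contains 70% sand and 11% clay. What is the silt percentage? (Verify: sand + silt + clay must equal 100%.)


Step 1: sand + silt + clay = 100%
Step 2: silt = 100 - sand - clay
Step 3: silt = 100 - 70 - 11
Step 4: silt = 19%

19


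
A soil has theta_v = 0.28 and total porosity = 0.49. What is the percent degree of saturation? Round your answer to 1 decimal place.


Step 1: S = 100 * theta_v / n
Step 2: S = 100 * 0.28 / 0.49
Step 3: S = 57.1%

57.1


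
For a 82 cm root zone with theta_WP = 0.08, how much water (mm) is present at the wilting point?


Step 1: Water (mm) = theta_WP * depth * 10
Step 2: Water = 0.08 * 82 * 10
Step 3: Water = 65.6 mm

65.6


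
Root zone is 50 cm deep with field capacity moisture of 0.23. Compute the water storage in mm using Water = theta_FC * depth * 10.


Step 1: Water (mm) = theta_FC * depth (cm) * 10
Step 2: Water = 0.23 * 50 * 10
Step 3: Water = 115.0 mm

115.0


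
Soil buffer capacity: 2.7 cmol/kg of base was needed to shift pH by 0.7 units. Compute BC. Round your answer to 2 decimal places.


Step 1: BC = change in base / change in pH
Step 2: BC = 2.7 / 0.7
Step 3: BC = 3.86 cmol/(kg*pH unit)

3.86


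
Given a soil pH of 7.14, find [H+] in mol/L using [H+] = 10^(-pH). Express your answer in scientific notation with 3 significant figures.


Step 1: [H+] = 10^(-pH)
Step 2: [H+] = 10^(-7.14)
Step 3: [H+] = 7.24e-08 mol/L

7.24e-08


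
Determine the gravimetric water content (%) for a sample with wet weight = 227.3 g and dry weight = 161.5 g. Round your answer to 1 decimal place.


Step 1: Water mass = wet - dry = 227.3 - 161.5 = 65.8 g
Step 2: w = 100 * water mass / dry mass
Step 3: w = 100 * 65.8 / 161.5 = 40.7%

40.7


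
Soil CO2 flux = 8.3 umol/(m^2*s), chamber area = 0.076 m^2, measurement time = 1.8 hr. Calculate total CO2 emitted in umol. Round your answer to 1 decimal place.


Step 1: Convert time to seconds: 1.8 hr * 3600 = 6480.0 s
Step 2: Total = flux * area * time_s
Step 3: Total = 8.3 * 0.076 * 6480.0
Step 4: Total = 4087.6 umol

4087.6


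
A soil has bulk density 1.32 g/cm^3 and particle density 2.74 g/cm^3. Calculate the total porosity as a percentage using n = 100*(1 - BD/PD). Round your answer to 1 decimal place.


Step 1: Formula: n = 100 * (1 - BD / PD)
Step 2: n = 100 * (1 - 1.32 / 2.74)
Step 3: n = 100 * (1 - 0.48175)
Step 4: n = 51.8%

51.8


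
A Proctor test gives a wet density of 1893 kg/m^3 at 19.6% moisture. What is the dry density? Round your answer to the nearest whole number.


Step 1: Dry density = wet density / (1 + w/100)
Step 2: Dry density = 1893 / (1 + 19.6/100)
Step 3: Dry density = 1893 / 1.196
Step 4: Dry density = 1583 kg/m^3

1583


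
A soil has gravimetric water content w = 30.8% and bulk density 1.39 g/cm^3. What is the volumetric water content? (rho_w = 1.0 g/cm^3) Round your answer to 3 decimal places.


Step 1: theta = (w / 100) * BD / rho_w
Step 2: theta = (30.8 / 100) * 1.39 / 1.0
Step 3: theta = 0.308 * 1.39
Step 4: theta = 0.428

0.428


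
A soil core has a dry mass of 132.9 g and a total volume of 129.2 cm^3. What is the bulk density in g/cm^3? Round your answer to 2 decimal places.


Step 1: Identify the formula: BD = dry mass / volume
Step 2: Substitute values: BD = 132.9 / 129.2
Step 3: BD = 1.03 g/cm^3

1.03


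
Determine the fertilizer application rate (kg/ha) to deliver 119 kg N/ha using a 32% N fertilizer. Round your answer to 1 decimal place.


Step 1: Fertilizer rate = target N / (N content / 100)
Step 2: Rate = 119 / (32 / 100)
Step 3: Rate = 119 / 0.32
Step 4: Rate = 371.9 kg/ha

371.9


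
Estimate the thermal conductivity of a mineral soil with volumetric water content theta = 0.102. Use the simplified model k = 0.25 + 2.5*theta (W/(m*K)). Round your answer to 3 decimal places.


Step 1: k = 0.25 + 2.5 * theta
Step 2: k = 0.25 + 2.5 * 0.102
Step 3: k = 0.25 + 0.255
Step 4: k = 0.505 W/(m*K)

0.505


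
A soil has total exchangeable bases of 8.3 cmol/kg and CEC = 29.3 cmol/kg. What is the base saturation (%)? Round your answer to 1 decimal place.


Step 1: BS = 100 * (sum of bases) / CEC
Step 2: BS = 100 * 8.3 / 29.3
Step 3: BS = 28.3%

28.3


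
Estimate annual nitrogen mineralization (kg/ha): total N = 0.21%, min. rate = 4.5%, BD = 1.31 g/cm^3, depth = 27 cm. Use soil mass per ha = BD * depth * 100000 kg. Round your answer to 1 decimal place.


Step 1: Soil mass per ha = BD * depth * 100000 = 1.31 * 27 * 100000 = 3537000 kg
Step 2: Total N pool = soil mass * N%/100 = 3537000 * 0.21/100 = 7427.7 kg/ha
Step 3: N mineralized = N pool * rate%/100 = 7427.7 * 4.5/100 = 334.2 kg/ha/yr

334.2


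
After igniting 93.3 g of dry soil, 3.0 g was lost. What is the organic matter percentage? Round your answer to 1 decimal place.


Step 1: OM% = 100 * LOI / sample mass
Step 2: OM = 100 * 3.0 / 93.3
Step 3: OM = 3.2%

3.2


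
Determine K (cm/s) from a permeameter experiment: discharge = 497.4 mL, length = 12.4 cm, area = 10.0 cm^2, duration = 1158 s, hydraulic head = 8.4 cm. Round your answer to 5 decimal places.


Step 1: K = Q * L / (A * t * h)
Step 2: Numerator = 497.4 * 12.4 = 6167.76
Step 3: Denominator = 10.0 * 1158 * 8.4 = 97272.0
Step 4: K = 6167.76 / 97272.0 = 0.06341 cm/s

0.06341


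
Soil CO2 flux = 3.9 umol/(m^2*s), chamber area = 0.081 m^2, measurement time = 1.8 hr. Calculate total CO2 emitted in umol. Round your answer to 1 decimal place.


Step 1: Convert time to seconds: 1.8 hr * 3600 = 6480.0 s
Step 2: Total = flux * area * time_s
Step 3: Total = 3.9 * 0.081 * 6480.0
Step 4: Total = 2047.0 umol

2047.0


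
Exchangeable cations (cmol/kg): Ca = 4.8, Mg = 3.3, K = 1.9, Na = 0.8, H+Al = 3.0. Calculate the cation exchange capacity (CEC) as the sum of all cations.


Step 1: CEC = Ca + Mg + K + Na + (H+Al)
Step 2: CEC = 4.8 + 3.3 + 1.9 + 0.8 + 3.0
Step 3: CEC = 13.8 cmol/kg

13.8


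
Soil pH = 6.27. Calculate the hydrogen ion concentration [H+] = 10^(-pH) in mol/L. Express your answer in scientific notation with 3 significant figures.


Step 1: [H+] = 10^(-pH)
Step 2: [H+] = 10^(-6.27)
Step 3: [H+] = 5.37e-07 mol/L

5.37e-07


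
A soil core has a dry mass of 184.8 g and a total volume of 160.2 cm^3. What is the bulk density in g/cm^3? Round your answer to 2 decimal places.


Step 1: Identify the formula: BD = dry mass / volume
Step 2: Substitute values: BD = 184.8 / 160.2
Step 3: BD = 1.15 g/cm^3

1.15


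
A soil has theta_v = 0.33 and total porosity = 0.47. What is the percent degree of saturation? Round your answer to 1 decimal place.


Step 1: S = 100 * theta_v / n
Step 2: S = 100 * 0.33 / 0.47
Step 3: S = 70.2%

70.2


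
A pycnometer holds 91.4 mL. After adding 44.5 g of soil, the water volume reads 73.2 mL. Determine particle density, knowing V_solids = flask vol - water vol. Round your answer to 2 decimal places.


Step 1: Volume of solids = flask volume - water volume with soil
Step 2: V_solids = 91.4 - 73.2 = 18.2 mL
Step 3: Particle density = mass / V_solids = 44.5 / 18.2 = 2.45 g/cm^3

2.45


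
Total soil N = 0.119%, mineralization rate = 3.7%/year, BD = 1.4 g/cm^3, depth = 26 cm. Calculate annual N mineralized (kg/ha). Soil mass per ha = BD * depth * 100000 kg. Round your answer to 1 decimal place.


Step 1: Soil mass per ha = BD * depth * 100000 = 1.4 * 26 * 100000 = 3640000 kg
Step 2: Total N pool = soil mass * N%/100 = 3640000 * 0.119/100 = 4331.6 kg/ha
Step 3: N mineralized = N pool * rate%/100 = 4331.6 * 3.7/100 = 160.3 kg/ha/yr

160.3


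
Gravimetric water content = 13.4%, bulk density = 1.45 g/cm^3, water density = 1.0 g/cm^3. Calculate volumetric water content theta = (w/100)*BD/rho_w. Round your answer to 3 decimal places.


Step 1: theta = (w / 100) * BD / rho_w
Step 2: theta = (13.4 / 100) * 1.45 / 1.0
Step 3: theta = 0.134 * 1.45
Step 4: theta = 0.194

0.194


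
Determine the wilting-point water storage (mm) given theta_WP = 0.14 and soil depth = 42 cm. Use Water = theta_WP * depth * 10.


Step 1: Water (mm) = theta_WP * depth * 10
Step 2: Water = 0.14 * 42 * 10
Step 3: Water = 58.8 mm

58.8


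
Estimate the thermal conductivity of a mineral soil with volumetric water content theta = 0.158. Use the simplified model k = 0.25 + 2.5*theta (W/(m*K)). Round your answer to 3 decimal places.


Step 1: k = 0.25 + 2.5 * theta
Step 2: k = 0.25 + 2.5 * 0.158
Step 3: k = 0.25 + 0.395
Step 4: k = 0.645 W/(m*K)

0.645


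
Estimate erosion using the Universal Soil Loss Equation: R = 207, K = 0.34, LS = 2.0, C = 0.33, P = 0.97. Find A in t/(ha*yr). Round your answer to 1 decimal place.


Step 1: A = R * K * LS * C * P
Step 2: R * K = 207 * 0.34 = 70.38
Step 3: (R*K) * LS = 70.38 * 2.0 = 140.76
Step 4: * C * P = 140.76 * 0.33 * 0.97 = 45.1
Step 5: A = 45.1 t/(ha*yr)

45.1


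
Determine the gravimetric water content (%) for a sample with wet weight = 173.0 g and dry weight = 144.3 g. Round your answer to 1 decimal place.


Step 1: Water mass = wet - dry = 173.0 - 144.3 = 28.7 g
Step 2: w = 100 * water mass / dry mass
Step 3: w = 100 * 28.7 / 144.3 = 19.9%

19.9


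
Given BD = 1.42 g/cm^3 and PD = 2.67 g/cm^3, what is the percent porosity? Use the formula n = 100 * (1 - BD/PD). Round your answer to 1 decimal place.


Step 1: Formula: n = 100 * (1 - BD / PD)
Step 2: n = 100 * (1 - 1.42 / 2.67)
Step 3: n = 100 * (1 - 0.53184)
Step 4: n = 46.8%

46.8


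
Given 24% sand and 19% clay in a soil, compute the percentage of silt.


Step 1: sand + silt + clay = 100%
Step 2: silt = 100 - sand - clay
Step 3: silt = 100 - 24 - 19
Step 4: silt = 57%

57


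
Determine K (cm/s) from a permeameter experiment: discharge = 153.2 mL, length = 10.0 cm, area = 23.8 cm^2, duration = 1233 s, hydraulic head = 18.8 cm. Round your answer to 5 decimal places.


Step 1: K = Q * L / (A * t * h)
Step 2: Numerator = 153.2 * 10.0 = 1532.0
Step 3: Denominator = 23.8 * 1233 * 18.8 = 551693.52
Step 4: K = 1532.0 / 551693.52 = 0.00278 cm/s

0.00278


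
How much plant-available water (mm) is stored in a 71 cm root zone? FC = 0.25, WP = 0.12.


Step 1: Available water = (FC - WP) * depth * 10
Step 2: AW = (0.25 - 0.12) * 71 * 10
Step 3: AW = 0.13 * 71 * 10
Step 4: AW = 92.3 mm

92.3


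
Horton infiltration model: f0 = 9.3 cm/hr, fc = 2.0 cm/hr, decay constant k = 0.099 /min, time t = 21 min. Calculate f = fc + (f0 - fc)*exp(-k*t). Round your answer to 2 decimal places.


Step 1: f = fc + (f0 - fc) * exp(-k * t)
Step 2: exp(-0.099 * 21) = 0.125055
Step 3: f = 2.0 + (9.3 - 2.0) * 0.125055
Step 4: f = 2.0 + 7.3 * 0.125055
Step 5: f = 2.91 cm/hr

2.91


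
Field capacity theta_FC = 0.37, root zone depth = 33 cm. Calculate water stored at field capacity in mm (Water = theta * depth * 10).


Step 1: Water (mm) = theta_FC * depth (cm) * 10
Step 2: Water = 0.37 * 33 * 10
Step 3: Water = 122.1 mm

122.1


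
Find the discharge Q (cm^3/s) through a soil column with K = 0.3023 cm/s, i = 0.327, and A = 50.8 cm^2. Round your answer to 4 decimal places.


Step 1: Apply Darcy's law: Q = K * i * A
Step 2: Q = 0.3023 * 0.327 * 50.8
Step 3: Q = 5.0217 cm^3/s

5.0217


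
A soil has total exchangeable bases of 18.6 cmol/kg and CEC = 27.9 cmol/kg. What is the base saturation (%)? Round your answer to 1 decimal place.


Step 1: BS = 100 * (sum of bases) / CEC
Step 2: BS = 100 * 18.6 / 27.9
Step 3: BS = 66.7%

66.7


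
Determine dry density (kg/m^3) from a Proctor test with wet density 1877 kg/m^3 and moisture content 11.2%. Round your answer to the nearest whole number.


Step 1: Dry density = wet density / (1 + w/100)
Step 2: Dry density = 1877 / (1 + 11.2/100)
Step 3: Dry density = 1877 / 1.112
Step 4: Dry density = 1688 kg/m^3

1688


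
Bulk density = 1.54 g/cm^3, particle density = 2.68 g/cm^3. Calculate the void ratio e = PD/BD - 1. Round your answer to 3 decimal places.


Step 1: e = PD / BD - 1
Step 2: e = 2.68 / 1.54 - 1
Step 3: e = 1.74026 - 1
Step 4: e = 0.74

0.74


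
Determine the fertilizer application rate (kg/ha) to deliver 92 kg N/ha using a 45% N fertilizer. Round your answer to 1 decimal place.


Step 1: Fertilizer rate = target N / (N content / 100)
Step 2: Rate = 92 / (45 / 100)
Step 3: Rate = 92 / 0.45
Step 4: Rate = 204.4 kg/ha

204.4


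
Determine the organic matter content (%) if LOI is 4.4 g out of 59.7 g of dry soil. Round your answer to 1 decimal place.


Step 1: OM% = 100 * LOI / sample mass
Step 2: OM = 100 * 4.4 / 59.7
Step 3: OM = 7.4%

7.4


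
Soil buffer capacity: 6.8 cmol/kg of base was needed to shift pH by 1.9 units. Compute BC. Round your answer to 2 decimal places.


Step 1: BC = change in base / change in pH
Step 2: BC = 6.8 / 1.9
Step 3: BC = 3.58 cmol/(kg*pH unit)

3.58


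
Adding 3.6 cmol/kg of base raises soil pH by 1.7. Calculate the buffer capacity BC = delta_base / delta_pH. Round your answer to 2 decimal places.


Step 1: BC = change in base / change in pH
Step 2: BC = 3.6 / 1.7
Step 3: BC = 2.12 cmol/(kg*pH unit)

2.12
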